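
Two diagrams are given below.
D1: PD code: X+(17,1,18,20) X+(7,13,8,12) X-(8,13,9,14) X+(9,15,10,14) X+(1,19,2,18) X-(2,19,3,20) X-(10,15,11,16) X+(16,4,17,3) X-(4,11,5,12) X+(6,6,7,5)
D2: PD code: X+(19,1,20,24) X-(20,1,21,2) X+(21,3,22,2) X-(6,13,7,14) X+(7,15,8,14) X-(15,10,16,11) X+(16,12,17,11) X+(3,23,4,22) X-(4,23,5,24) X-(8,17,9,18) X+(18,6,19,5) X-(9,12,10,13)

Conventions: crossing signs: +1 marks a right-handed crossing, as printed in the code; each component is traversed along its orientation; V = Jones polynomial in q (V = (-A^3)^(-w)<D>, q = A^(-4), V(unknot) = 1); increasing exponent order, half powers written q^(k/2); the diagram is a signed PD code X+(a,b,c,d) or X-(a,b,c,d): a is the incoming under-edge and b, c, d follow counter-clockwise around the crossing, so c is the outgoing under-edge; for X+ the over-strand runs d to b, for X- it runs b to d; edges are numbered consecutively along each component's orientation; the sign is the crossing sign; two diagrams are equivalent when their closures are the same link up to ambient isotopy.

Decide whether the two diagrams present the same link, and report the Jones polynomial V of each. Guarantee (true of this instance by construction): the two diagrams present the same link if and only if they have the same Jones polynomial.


equivalent: yes
V(D1) = 1  (w +2, c 10, <D> = A^6)
V(D2) = 1  [12 crossings, <D> = 1, w = 0]
key observation: from 10 to 12 crossings by R-moves: one link, two diagrams


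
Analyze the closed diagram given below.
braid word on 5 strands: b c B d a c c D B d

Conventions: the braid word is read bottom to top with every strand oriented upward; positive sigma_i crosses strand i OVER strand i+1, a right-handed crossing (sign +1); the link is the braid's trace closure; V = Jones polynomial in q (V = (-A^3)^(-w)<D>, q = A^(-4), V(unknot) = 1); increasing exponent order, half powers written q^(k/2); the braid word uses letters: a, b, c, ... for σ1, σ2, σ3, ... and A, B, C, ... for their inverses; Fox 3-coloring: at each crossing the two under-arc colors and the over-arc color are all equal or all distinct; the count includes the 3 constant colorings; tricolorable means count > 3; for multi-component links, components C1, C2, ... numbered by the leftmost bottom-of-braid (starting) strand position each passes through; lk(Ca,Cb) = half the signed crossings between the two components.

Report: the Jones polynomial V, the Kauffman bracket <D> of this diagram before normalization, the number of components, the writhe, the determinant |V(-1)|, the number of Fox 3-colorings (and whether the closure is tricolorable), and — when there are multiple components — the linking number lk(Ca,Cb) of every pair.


Jones polynomial: V(q) = q + q^3 - q^4
<D> = -A^-4 + 1 + A^8; writhe +4
components 1, writhe +4 (10 crossings)
3-colorings: 9 of 3^10, det 3 — tricolorable
note: w = +4 (over 10 crossings) is diagram-only; (-A^3)^(-4) removes it from V


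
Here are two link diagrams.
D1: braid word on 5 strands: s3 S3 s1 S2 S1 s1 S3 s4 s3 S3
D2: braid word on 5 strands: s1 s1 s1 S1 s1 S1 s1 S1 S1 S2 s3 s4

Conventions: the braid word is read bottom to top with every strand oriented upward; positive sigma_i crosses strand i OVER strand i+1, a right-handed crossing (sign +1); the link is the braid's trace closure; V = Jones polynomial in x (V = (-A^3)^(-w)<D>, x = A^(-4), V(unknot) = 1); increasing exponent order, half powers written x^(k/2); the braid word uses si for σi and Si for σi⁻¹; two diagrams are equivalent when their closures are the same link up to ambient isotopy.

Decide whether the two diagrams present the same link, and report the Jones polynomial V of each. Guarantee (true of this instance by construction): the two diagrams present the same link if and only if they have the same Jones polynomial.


equivalent: yes
D1 (bracket 1; 10 crossings at w = 0): V = 1
V(D2) = 1  (w +2, c 12, <D> = A^6)
key observation: Markov moves rewrite D1 (10 crossings) into D2 (12)


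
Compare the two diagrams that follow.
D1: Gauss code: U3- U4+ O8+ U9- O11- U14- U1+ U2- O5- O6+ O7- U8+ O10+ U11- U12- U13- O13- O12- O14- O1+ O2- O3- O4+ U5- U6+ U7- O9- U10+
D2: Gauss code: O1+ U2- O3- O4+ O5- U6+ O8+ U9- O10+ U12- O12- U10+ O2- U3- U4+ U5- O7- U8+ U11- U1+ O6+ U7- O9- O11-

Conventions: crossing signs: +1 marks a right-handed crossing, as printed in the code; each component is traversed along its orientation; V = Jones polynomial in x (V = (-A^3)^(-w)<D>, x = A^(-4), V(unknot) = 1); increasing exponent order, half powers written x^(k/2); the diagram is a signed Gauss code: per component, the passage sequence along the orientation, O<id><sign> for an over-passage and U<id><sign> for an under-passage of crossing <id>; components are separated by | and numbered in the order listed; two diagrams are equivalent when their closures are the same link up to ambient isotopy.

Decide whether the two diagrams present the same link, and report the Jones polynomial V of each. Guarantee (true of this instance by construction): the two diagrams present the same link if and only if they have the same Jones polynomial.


equivalent: yes
V(D1) = x^-5 - 2x^-4 + 2x^-3 - 2x^-2 + 2x^-1 - 1 + x  (w -4, c 14, <D> = A^-16 - A^-12 + 2A^-8 - 2A^-4 + 2 - 2A^4 + A^8)
D2 (bracket A^-10 - A^-6 + 2A^-2 - 2A^2 + 2A^6 - 2A^10 + A^14; 12 crossings at w = -2): V = x^-5 - 2x^-4 + 2x^-3 - 2x^-2 + 2x^-1 - 1 + x
why: Reidemeister moves carry D1 (14 crossings) to D2 (12)


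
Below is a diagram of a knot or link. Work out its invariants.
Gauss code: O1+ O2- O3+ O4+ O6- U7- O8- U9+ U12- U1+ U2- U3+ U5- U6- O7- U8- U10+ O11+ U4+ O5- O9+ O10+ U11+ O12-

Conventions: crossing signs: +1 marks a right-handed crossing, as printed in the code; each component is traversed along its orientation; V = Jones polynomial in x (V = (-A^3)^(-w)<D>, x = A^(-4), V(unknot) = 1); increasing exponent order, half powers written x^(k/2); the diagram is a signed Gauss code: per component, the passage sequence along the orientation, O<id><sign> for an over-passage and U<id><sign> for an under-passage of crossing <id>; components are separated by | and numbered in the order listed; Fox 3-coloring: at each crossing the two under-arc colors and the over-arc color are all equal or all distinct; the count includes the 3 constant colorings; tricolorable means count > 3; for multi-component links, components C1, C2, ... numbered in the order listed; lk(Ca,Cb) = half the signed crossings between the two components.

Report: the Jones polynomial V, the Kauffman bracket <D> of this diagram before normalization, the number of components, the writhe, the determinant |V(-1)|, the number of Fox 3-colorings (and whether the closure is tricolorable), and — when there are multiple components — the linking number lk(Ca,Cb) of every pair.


V(x) = -x^-3 + x^-2 - x^-1 + 3 - x + x^2 - x^3
bracket: -A^-12 + A^-8 - A^-4 + 3 - A^4 + A^8 - A^12, w = 0
1 component, writhe 0, over 12 crossings
det 9, colorings 27 of 3^12 — tricolorable
observation: |V(-1)| = 9: so tricolorable, since 3 divides 9


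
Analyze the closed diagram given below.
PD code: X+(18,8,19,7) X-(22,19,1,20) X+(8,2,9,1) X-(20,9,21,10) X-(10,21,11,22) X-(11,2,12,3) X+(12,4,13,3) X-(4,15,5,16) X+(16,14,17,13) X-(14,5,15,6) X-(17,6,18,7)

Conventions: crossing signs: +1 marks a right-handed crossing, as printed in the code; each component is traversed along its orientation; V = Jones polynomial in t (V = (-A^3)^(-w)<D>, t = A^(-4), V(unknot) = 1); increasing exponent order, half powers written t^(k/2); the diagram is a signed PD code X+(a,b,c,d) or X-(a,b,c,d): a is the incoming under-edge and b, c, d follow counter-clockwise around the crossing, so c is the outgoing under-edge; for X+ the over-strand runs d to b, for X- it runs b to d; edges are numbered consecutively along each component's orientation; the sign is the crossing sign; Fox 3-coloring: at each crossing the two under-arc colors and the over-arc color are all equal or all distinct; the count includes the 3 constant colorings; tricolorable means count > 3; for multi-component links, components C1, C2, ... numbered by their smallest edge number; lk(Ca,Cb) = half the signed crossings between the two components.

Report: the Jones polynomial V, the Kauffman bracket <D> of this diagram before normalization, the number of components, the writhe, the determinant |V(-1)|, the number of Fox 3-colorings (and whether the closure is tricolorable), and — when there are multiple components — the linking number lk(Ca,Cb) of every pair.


Jones polynomial: V(t) = -t^-6 + 2t^-5 - 3t^-4 + 4t^-3 - 3t^-2 + 3t^-1 - 2 + t
<D> = -A^-13 + 2A^-9 - 3A^-5 + 3A^-1 - 4A^3 + 3A^7 - 2A^11 + A^15; writhe -3
components 1, writhe -3 (11 crossings)
3-colorings: 3 of 3^11, det 19 — not tricolorable
note: w = -3 shifts under R1 moves; the (-A^3)^(3) factor cancels that in V


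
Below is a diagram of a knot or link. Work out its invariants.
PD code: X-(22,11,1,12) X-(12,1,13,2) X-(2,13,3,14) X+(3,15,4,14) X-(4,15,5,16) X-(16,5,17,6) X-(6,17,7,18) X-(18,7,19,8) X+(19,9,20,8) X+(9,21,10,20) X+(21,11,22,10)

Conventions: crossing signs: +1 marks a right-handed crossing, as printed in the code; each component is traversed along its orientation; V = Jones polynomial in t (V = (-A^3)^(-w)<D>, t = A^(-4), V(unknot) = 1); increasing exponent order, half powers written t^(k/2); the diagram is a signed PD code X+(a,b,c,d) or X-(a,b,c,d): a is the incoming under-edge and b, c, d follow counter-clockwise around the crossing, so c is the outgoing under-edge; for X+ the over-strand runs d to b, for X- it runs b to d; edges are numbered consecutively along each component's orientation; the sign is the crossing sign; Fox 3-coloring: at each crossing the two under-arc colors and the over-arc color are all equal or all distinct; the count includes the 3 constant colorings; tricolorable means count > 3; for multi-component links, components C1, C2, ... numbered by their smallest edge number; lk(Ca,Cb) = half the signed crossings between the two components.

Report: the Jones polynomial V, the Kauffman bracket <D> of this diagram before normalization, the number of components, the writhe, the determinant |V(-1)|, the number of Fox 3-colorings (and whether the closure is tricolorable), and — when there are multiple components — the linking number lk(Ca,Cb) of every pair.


Jones polynomial: V(t) = -t^-4 + t^-3 + t^-1
<D> = -A^-5 - A^3 + A^7; writhe -3
components 1, writhe -3 (11 crossings)
3-colorings: 9 of 3^11, det 3 — tricolorable
note: the span of V is 3, forcing >= 3 crossings in any diagram


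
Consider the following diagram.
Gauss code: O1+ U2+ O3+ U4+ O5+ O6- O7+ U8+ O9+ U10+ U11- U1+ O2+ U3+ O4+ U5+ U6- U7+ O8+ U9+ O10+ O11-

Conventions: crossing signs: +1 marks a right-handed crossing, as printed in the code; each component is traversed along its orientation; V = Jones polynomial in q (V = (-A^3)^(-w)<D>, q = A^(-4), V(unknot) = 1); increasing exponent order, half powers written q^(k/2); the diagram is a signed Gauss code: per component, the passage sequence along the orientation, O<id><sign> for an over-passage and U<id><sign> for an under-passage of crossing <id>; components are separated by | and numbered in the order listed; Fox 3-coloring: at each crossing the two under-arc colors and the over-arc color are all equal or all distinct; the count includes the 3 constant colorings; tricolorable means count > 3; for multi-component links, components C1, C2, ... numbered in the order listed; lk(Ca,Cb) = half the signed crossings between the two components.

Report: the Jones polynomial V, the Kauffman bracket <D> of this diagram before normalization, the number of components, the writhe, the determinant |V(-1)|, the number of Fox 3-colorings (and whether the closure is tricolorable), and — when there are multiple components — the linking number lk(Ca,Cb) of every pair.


Jones polynomial: V(q) = q^3 + q^5 - q^6 + q^7 - q^8 + q^9 - q^10
<D> = A^-19 - A^-15 + A^-11 - A^-7 + A^-3 - A - A^9; writhe +7
components 1, writhe +7 (11 crossings)
3-colorings: 3 of 3^11, det 7 — not tricolorable
note: det 7 = |V(-1)|; not divisible by 3, so not tricolorable


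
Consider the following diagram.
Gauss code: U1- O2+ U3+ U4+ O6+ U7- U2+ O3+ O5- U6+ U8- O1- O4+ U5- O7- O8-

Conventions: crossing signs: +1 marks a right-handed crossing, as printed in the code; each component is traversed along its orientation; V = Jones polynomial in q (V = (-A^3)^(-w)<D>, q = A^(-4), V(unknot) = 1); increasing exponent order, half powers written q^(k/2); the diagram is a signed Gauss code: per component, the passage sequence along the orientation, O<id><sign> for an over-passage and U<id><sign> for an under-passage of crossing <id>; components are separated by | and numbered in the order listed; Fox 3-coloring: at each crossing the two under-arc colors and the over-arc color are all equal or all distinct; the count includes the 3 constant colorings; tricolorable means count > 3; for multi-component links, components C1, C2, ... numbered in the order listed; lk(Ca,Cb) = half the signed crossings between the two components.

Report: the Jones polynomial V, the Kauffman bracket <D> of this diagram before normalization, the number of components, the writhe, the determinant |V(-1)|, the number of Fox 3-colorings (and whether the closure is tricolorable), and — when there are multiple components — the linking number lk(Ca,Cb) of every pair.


Jones polynomial: V(q) = -q^-3 + 2q^-2 - 2q^-1 + 3 - 2q + 2q^2 - q^3
<D> = -A^-12 + 2A^-8 - 2A^-4 + 3 - 2A^4 + 2A^8 - A^12; writhe 0
components 1, writhe 0 (8 crossings)
3-colorings: 3 of 3^8, det 13 — not tricolorable
note: palindromic: swapping q for 1/q fixes V


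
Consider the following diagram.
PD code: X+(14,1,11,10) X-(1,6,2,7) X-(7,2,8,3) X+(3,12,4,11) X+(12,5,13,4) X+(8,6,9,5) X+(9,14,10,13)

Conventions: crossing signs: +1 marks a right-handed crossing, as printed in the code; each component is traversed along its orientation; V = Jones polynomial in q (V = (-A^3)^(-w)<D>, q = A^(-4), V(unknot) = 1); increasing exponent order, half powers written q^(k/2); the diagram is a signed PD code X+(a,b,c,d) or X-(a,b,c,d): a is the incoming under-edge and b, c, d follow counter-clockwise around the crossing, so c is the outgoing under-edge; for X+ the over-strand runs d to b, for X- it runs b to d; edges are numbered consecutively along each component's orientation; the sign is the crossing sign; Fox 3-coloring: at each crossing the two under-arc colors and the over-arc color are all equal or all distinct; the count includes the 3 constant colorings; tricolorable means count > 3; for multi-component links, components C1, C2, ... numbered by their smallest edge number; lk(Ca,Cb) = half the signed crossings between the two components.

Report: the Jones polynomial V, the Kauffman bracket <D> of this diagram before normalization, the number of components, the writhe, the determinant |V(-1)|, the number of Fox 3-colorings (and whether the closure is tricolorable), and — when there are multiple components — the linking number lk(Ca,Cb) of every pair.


V(q) = -q^(1/2) + q^(3/2) - q^(5/2) - q^(9/2)
bracket: A^-9 + A^-1 - A^3 + A^7, w = +3
2 components, writhe +3, over 7 crossings
lk(C1,C2) = +2
det 4, colorings 3 of 3^7 — not tricolorable
observation: the span of V is 4, within the link bound 7 + 2 - 1


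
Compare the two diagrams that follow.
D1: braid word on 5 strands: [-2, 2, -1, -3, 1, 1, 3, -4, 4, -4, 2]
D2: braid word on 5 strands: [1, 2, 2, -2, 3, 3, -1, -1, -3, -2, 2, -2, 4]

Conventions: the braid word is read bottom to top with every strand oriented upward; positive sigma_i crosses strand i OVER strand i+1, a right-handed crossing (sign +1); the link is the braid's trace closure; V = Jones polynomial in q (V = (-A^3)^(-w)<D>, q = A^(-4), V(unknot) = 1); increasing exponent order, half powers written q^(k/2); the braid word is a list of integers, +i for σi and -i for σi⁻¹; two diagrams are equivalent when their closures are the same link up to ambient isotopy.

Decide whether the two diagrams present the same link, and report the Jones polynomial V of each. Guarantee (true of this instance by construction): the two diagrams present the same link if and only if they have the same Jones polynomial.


equivalent: no
D1 (bracket A + A^5; 11 crossings at w = +1): V = -q^(-1/2) - q^(1/2)
V(D2) = -q^(-5/2) - q^(-1/2)  (w +1, c 13, <D> = A^5 + A^13)
key observation: 2 values of V(q) split the 2 diagrams


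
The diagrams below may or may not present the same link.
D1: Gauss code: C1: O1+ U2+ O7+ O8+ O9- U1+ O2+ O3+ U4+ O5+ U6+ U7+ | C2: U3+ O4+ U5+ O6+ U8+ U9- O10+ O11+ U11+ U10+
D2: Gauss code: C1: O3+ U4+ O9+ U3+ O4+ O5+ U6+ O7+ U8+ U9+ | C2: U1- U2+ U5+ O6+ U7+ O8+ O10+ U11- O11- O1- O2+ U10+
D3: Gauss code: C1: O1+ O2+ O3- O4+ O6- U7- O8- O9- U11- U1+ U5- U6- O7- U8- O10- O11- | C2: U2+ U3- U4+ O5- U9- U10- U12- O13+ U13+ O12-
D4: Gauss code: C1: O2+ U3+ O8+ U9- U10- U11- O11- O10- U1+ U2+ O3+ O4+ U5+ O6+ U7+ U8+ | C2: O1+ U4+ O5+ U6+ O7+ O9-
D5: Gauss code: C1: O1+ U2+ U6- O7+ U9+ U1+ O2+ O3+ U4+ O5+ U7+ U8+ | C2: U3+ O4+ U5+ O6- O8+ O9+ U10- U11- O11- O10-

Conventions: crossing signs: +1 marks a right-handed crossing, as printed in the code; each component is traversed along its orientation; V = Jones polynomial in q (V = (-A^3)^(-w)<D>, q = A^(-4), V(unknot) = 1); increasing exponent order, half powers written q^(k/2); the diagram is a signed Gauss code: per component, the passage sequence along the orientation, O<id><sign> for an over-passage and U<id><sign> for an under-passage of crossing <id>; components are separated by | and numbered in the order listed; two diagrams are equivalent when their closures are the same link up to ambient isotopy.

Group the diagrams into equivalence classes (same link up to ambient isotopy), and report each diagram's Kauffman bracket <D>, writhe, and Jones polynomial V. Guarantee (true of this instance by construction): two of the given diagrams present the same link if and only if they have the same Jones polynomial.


equivalence classes: {D1, D2, D4, D5} | {D3}
D1 (bracket -A^-11 + 2A^-7 - 2A^-3 + 2A - 2A^5 + 2A^9 + A^17; 11 crossings at w = +9): V = -q^(5/2) - 2q^(9/2) + 2q^(11/2) - 2q^(13/2) + 2q^(15/2) - 2q^(17/2) + q^(19/2)
V(D2) = -q^(5/2) - 2q^(9/2) + 2q^(11/2) - 2q^(13/2) + 2q^(15/2) - 2q^(17/2) + q^(19/2)  [11 crossings, <D> = -A^-17 + 2A^-13 - 2A^-9 + 2A^-5 - 2A^-1 + 2A^3 + A^11, w = +7]
V(D3) = q^(-13/2) - q^(-11/2) + q^(-9/2) - 2q^(-7/2) - q^(-3/2)  [13 crossings, <D> = A^-9 + 2A^-1 - A^3 + A^7 - A^11, w = -5]
D4 (bracket -A^-23 + 2A^-19 - 2A^-15 + 2A^-11 - 2A^-7 + 2A^-3 + A^5; 11 crossings at w = +5): V = -q^(5/2) - 2q^(9/2) + 2q^(11/2) - 2q^(13/2) + 2q^(15/2) - 2q^(17/2) + q^(19/2)
D5 (bracket -A^-23 + 2A^-19 - 2A^-15 + 2A^-11 - 2A^-7 + 2A^-3 + A^5; 11 crossings at w = +5): V = -q^(5/2) - 2q^(9/2) + 2q^(11/2) - 2q^(13/2) + 2q^(15/2) - 2q^(17/2) + q^(19/2)
key observation: 2 values of V(q) split the 5 diagrams


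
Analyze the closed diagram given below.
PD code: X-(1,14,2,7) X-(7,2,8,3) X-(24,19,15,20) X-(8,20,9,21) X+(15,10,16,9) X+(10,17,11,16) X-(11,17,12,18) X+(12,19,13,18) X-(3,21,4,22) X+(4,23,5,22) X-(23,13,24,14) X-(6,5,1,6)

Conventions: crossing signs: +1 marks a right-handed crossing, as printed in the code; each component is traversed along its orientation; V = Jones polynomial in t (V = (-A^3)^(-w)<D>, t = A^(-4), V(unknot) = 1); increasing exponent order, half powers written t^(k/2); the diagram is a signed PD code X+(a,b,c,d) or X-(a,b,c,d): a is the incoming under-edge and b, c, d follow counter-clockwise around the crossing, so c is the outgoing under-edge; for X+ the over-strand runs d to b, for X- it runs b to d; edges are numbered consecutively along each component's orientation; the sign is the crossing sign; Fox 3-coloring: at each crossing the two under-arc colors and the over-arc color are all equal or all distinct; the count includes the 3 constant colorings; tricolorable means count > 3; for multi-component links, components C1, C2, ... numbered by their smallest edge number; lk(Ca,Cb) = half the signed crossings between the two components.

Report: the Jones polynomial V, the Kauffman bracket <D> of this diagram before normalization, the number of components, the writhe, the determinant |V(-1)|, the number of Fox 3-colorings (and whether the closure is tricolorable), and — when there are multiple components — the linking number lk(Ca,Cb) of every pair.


Jones polynomial: V(t) = t^-3 + t^-2 + t^-1 + 1
<D> = A^-12 + A^-8 + A^-4 + 1; writhe -4
components 3, writhe -4 (12 crossings)
linking number lk(C1,C2) = -1
lk(C1,C3): 0
lk(C2,C3) = 0
3-colorings: 9 of 3^12, det 0 — tricolorable
note: summing lk over 3 pairs gives -1


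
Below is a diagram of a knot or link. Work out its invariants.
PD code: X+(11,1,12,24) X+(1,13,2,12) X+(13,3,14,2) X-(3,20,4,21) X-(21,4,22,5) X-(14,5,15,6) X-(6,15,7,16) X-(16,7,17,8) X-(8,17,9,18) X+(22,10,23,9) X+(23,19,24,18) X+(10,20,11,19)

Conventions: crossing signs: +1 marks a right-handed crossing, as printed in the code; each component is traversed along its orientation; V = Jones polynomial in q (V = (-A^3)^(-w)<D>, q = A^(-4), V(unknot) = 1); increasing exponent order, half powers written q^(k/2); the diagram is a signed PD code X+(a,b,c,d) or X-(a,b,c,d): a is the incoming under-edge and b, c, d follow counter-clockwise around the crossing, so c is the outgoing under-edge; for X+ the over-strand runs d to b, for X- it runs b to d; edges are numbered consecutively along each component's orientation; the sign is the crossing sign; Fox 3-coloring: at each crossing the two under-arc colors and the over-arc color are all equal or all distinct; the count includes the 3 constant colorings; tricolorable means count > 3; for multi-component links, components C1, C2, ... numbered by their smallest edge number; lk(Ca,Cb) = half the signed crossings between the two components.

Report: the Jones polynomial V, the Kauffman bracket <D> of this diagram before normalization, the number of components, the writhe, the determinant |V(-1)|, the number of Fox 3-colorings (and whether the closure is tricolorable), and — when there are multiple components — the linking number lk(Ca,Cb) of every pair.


Jones polynomial: V(q) = q^-4 - 2q^-3 + 3q^-2 - 4q^-1 + 5 - 4q + 3q^2 - 2q^3 + q^4
<D> = A^-16 - 2A^-12 + 3A^-8 - 4A^-4 + 5 - 4A^4 + 3A^8 - 2A^12 + A^16; writhe 0
components 1, writhe 0 (12 crossings)
3-colorings: 3 of 3^12, det 25 — not tricolorable
note: |V(-1)| = 25: so not tricolorable, since 3 does not divide 25


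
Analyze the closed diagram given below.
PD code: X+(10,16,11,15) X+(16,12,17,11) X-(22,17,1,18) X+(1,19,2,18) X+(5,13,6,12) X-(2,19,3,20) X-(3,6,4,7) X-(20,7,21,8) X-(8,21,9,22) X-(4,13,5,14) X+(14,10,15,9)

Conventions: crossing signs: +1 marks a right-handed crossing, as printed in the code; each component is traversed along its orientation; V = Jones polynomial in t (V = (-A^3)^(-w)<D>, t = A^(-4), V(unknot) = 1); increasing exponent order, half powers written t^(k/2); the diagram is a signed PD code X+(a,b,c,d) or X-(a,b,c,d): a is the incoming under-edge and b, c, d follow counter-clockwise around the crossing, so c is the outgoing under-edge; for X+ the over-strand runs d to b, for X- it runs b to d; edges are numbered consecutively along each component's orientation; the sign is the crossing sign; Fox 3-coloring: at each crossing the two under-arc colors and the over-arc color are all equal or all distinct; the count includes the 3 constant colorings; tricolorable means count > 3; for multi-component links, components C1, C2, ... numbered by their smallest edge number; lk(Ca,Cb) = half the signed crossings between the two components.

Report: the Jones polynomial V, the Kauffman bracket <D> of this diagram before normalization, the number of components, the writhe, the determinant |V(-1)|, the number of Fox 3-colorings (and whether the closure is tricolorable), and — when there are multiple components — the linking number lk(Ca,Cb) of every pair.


V(t) = -t^-3 + t^-2 - t^-1 + 3 - t + t^2 - t^3
bracket: A^-15 - A^-11 + A^-7 - 3A^-3 + A - A^5 + A^9, w = -1
1 component, writhe -1, over 11 crossings
det 9, colorings 27 of 3^11 — tricolorable
observation: the span of V is 6, forcing >= 6 crossings in any diagram


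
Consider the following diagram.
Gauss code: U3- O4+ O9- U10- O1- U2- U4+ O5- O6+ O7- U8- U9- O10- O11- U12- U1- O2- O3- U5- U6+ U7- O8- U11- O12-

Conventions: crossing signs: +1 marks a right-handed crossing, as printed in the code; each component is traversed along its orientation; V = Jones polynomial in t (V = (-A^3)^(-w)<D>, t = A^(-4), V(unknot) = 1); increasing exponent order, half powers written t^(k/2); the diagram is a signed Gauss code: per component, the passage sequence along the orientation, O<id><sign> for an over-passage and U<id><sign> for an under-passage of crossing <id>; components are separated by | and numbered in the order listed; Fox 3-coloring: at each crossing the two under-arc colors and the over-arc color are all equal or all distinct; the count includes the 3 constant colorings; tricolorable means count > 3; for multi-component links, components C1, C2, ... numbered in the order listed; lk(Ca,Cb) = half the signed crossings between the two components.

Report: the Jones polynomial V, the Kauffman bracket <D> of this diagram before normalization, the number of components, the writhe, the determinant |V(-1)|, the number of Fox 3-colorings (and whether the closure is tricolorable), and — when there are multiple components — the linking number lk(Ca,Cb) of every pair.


V = -t^-11 + t^-10 - t^-9 + t^-8 - t^-7 + t^-6 + t^-3
<D> = A^-12 + 1 - A^4 + A^8 - A^12 + A^16 - A^20 (w = -8)
1 component over 12 crossings, w = -8
3 Fox colorings among 3^12, |V(-1)| = 5: not tricolorable
why: w = -8 (over 12 crossings) is diagram-only; (-A^3)^(8) removes it from V


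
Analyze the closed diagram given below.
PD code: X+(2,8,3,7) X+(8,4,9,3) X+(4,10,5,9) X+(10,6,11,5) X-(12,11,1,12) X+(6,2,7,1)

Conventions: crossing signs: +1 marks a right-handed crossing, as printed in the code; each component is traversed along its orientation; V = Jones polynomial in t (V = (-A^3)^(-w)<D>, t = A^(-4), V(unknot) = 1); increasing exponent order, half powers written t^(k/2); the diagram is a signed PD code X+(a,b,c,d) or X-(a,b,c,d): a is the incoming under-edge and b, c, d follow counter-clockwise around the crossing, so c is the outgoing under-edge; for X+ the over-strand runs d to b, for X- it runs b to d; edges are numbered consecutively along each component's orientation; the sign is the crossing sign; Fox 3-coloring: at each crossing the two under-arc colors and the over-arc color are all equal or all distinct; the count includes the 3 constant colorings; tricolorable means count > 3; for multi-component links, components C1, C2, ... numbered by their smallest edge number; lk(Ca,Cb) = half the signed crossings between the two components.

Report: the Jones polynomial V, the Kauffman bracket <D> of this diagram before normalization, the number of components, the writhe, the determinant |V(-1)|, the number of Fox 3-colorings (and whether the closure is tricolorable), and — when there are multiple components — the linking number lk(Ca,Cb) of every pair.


Jones polynomial: V(t) = t^2 + t^4 - t^5 + t^6 - t^7
<D> = -A^-16 + A^-12 - A^-8 + A^-4 + A^4; writhe +4
components 1, writhe +4 (6 crossings)
3-colorings: 3 of 3^6, det 5 — not tricolorable
note: |V(-1)| = 5: so not tricolorable, since 3 does not divide 5


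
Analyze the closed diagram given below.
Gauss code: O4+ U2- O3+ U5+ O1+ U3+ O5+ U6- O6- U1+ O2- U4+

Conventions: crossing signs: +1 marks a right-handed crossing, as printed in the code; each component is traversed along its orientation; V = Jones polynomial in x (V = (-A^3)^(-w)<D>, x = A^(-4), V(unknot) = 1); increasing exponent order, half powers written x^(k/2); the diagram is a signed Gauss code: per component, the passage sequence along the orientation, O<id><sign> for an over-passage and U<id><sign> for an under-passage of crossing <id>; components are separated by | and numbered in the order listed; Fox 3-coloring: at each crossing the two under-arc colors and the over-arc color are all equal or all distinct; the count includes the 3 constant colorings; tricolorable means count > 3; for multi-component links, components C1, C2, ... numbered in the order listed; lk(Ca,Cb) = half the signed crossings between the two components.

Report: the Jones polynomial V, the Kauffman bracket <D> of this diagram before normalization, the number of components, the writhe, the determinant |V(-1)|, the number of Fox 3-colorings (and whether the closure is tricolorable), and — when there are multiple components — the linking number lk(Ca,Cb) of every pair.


V = x + x^3 - x^4
<D> = -A^-10 + A^-6 + A^2 (w = +2)
1 component over 6 crossings, w = +2
9 Fox colorings among 3^6, |V(-1)| = 3: tricolorable
why: w = +2 (over 6 crossings) is diagram-only; (-A^3)^(-2) removes it from V


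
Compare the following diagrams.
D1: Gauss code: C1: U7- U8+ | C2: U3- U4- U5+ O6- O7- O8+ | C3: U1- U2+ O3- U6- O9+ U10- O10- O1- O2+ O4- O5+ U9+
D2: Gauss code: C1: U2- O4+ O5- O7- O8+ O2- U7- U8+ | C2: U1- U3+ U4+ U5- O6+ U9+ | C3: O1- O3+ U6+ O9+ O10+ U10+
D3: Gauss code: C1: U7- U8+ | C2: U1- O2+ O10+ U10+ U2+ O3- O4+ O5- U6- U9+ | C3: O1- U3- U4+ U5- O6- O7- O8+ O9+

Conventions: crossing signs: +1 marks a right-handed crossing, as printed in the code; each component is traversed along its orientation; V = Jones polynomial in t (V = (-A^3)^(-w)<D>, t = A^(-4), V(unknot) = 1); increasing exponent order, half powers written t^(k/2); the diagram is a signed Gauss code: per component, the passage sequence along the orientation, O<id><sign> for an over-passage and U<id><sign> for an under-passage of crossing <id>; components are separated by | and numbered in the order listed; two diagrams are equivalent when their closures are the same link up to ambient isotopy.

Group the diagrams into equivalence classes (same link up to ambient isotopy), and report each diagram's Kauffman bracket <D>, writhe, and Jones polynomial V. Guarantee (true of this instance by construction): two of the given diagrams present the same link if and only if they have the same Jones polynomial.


equivalence classes: {D1, D3} | {D2}
D1 (bracket A^-6 + A^-2 + A^2 + A^6; 10 crossings at w = -2): V = t^-3 + t^-2 + t^-1 + 1
D2 (bracket A^-6 + A^-2 + A^2 + A^6; 10 crossings at w = +2): V = 1 + t + t^2 + t^3
V(D3) = t^-3 + t^-2 + t^-1 + 1  (w 0, c 10, <D> = 1 + A^4 + A^8 + A^12)
observation: comparing 3 Jones polynomials yields 2 groups


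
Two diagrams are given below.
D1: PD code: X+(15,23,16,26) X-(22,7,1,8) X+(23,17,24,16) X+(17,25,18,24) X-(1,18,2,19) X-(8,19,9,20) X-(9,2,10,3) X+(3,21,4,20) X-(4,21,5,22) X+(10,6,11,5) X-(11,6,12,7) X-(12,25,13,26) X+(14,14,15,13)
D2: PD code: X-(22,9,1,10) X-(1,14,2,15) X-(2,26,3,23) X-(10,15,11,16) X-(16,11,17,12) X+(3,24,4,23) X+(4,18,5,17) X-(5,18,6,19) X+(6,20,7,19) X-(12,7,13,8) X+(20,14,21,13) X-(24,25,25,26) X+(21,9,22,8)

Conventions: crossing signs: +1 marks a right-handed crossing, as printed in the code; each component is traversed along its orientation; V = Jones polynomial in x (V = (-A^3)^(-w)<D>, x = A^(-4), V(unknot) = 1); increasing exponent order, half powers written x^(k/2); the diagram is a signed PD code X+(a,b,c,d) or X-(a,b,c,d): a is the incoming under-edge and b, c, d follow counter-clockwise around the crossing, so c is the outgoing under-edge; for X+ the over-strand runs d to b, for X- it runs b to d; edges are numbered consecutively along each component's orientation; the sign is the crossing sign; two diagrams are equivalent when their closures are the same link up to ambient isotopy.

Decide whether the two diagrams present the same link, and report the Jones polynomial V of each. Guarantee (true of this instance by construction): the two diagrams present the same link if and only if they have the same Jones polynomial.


equivalent: no
V(D1) = x^(-7/2) - x^(-5/2) + x^(-3/2) - 2x^(-1/2) - x^(3/2)  (w -1, c 13, <D> = A^-9 + 2A^-1 - A^3 + A^7 - A^11)
V(D2) = x^(-9/2) - x^(-5/2) - x^(-3/2) - x^(-1/2)  [13 crossings, <D> = A^-7 + A^-3 + A - A^9, w = -3]
key observation: comparing 2 Jones polynomials yields 2 groups


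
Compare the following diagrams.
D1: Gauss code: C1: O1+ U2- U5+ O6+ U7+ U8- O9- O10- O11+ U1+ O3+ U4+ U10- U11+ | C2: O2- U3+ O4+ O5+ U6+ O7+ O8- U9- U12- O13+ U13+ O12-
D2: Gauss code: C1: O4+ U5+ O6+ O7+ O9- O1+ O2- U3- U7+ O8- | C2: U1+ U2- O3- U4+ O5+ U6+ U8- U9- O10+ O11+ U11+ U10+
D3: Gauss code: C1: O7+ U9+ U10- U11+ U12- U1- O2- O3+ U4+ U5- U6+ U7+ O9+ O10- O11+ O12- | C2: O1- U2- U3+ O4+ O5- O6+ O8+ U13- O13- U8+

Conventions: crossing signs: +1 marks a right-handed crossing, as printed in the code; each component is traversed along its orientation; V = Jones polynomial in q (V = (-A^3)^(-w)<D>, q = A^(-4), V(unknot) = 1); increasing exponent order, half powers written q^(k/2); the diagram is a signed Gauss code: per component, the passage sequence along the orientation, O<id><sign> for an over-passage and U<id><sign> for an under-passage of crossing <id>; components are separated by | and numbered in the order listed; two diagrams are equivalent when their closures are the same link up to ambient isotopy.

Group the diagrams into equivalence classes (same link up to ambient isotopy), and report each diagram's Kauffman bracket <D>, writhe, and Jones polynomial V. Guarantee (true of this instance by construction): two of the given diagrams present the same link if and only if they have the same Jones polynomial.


classes: {D1} | {D2} | {D3}
V(D1) = -q^(1/2) - q^(5/2)  [13 crossings, <D> = A^-1 + A^7, w = +3]
D2 (bracket -A^-5 + 2A^-1 - A^3 + 2A^7 - A^11 + A^15; 11 crossings at w = +3): V = -q^(-3/2) + q^(-1/2) - 2q^(1/2) + q^(3/2) - 2q^(5/2) + q^(7/2)
V(D3) = -q^(-1/2) - q^(1/2)  (w +1, c 13, <D> = A + A^5)
insight: 3 classes among 3 diagrams; unequal V(q) rules out equality


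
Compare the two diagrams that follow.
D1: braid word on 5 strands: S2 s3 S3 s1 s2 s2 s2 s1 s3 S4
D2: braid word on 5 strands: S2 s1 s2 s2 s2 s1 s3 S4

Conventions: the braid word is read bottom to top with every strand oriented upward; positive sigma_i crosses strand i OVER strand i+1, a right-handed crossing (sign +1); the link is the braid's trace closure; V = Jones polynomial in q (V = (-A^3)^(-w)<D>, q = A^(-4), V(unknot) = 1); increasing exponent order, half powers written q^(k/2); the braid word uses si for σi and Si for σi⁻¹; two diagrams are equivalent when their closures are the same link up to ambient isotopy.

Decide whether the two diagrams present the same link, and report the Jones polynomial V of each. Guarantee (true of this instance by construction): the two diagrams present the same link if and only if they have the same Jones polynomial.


equivalent: yes
D1 (bracket -A^-12 + A^-8 - A^-4 + 2 - A^4 + A^8; 10 crossings at w = +4): V = q - q^2 + 2q^3 - q^4 + q^5 - q^6
D2 (bracket -A^-12 + A^-8 - A^-4 + 2 - A^4 + A^8; 8 crossings at w = +4): V = q - q^2 + 2q^3 - q^4 + q^5 - q^6
key observation: all 2 diagrams share one V(q), hence one class


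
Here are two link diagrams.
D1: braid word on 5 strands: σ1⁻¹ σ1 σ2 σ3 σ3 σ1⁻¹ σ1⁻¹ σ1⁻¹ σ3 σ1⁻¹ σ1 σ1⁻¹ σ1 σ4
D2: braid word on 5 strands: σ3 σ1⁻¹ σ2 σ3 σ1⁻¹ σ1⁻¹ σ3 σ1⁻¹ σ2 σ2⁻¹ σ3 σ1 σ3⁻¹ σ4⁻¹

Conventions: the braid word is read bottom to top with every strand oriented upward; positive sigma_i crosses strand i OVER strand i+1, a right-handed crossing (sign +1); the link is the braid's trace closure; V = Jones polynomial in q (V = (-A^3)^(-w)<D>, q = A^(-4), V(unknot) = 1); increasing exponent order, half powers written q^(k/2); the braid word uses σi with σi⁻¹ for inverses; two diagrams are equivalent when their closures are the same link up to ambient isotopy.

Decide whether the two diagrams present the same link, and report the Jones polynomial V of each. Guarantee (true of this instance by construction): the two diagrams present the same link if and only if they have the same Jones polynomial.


same link: yes
V(D1) = -q^-3 + q^-2 - q^-1 + 3 - q + q^2 - q^3  [14 crossings, <D> = -A^-6 + A^-2 - A^2 + 3A^6 - A^10 + A^14 - A^18, w = +2]
D2 (bracket -A^-12 + A^-8 - A^-4 + 3 - A^4 + A^8 - A^12; 14 crossings at w = 0): V = -q^-3 + q^-2 - q^-1 + 3 - q + q^2 - q^3
note: D2 (14 crossings) and D1 (14) are Markov-related braid presentations


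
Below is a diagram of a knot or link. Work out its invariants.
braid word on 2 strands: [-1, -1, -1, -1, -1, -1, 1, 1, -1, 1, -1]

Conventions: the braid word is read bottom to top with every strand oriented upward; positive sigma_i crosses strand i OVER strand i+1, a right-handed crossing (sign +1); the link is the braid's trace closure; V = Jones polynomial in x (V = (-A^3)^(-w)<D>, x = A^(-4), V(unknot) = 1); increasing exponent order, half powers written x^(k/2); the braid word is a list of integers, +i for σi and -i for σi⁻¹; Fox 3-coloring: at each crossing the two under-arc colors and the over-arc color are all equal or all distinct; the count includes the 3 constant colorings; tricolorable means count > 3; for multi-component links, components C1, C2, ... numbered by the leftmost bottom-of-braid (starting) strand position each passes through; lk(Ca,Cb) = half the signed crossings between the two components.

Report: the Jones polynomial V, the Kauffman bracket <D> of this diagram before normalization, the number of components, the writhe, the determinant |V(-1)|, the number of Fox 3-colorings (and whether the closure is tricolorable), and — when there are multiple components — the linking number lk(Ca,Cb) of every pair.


Jones polynomial: V(x) = -x^-7 + x^-6 - x^-5 + x^-4 + x^-2
<D> = -A^-7 - A + A^5 - A^9 + A^13; writhe -5
components 1, writhe -5 (11 crossings)
3-colorings: 3 of 3^11, det 5 — not tricolorable
note: V spans 5 powers of x: at least 5 crossings in any diagram


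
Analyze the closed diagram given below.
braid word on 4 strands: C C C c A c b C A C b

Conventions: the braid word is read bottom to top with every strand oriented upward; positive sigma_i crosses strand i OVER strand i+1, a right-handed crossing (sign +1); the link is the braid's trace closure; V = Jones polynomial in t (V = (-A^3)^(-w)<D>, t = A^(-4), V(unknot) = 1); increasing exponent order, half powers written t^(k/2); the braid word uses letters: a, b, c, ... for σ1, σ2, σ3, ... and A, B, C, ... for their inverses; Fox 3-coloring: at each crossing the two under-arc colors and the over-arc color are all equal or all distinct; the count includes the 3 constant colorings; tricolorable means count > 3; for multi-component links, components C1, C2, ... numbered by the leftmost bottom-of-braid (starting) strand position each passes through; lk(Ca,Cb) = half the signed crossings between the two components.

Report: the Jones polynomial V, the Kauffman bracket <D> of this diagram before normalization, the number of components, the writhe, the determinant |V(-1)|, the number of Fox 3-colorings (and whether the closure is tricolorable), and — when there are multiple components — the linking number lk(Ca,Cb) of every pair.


V = -t^-6 + 2t^-5 - 3t^-4 + 4t^-3 - 3t^-2 + 3t^-1 - 2 + t
<D> = -A^-13 + 2A^-9 - 3A^-5 + 3A^-1 - 4A^3 + 3A^7 - 2A^11 + A^15 (w = -3)
1 component over 11 crossings, w = -3
3 Fox colorings among 3^11, |V(-1)| = 19: not tricolorable
why: inverse pairs cancel, leaving σ3⁻¹ σ3⁻¹ σ1⁻¹ σ3 σ2 σ3⁻¹ σ1⁻¹ σ3⁻¹ σ2


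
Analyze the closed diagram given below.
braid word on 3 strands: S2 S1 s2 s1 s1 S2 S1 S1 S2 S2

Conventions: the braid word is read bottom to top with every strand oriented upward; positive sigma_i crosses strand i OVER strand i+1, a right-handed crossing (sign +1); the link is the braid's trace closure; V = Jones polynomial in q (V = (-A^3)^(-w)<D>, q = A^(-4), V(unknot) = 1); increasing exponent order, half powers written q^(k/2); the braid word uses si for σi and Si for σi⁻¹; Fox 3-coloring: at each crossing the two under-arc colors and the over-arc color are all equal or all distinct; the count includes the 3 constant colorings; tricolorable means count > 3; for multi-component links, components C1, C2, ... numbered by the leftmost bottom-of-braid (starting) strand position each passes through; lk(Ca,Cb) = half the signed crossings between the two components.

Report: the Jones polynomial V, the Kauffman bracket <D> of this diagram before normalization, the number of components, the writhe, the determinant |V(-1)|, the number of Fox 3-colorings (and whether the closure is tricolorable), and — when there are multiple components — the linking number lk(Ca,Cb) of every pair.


V(q) = q^-7 - 2q^-6 + 2q^-5 - 3q^-4 + 3q^-3 - 2q^-2 + 2q^-1
bracket: 2A^-8 - 2A^-4 + 3 - 3A^4 + 2A^8 - 2A^12 + A^16, w = -4
1 component, writhe -4, over 10 crossings
det 15, colorings 9 of 3^10 — tricolorable
observation: w = -4 shifts under R1 moves; the (-A^3)^(4) factor cancels that in V
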